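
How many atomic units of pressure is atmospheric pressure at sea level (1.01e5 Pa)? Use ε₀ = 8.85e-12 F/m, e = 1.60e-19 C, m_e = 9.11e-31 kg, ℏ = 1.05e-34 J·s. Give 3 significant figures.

atomic unit of pressure: P_au = E_h/a₀³ = m_e⁴e¹⁰/((4πε₀)⁵ℏ⁸) = 3.01e13 Pa.
1.01e5 / 3.01e13 = 3.35e-9

3.35e-9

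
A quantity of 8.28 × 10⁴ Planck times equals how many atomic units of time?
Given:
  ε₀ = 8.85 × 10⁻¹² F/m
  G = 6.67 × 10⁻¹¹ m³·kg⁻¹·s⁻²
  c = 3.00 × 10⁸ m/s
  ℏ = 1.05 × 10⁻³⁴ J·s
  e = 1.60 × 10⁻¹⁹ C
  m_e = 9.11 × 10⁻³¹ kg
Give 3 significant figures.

1.85 × 10⁻²²

Planck time: t_P = √(ℏG/c⁵) = 5.37 × 10⁻⁴⁴ s
atomic unit of time: τ_au = (4πε₀)²ℏ³/(m_e e⁴) = 2.40 × 10⁻¹⁷ s
8.28 × 10⁴ × 5.37 × 10⁻⁴⁴ / 2.40 × 10⁻¹⁷ = 1.85 × 10⁻²²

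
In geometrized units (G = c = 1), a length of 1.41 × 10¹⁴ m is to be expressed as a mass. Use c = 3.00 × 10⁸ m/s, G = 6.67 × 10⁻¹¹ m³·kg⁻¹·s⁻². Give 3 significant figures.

Length → mass via c²/G.
1.41 × 10¹⁴ m × (c²/G) = 1.90 × 10⁴¹ kg

1.90 × 10⁴¹ kg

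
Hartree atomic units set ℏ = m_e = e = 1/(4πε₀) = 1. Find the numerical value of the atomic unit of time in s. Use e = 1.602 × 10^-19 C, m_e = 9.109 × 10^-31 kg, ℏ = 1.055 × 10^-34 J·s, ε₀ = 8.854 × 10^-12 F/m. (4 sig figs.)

2.423 × 10^-17 s

Dimensional analysis gives τ_au = (4πε₀)²ℏ³/(m_e e⁴).
E_h = 4.354 × 10^-18 J
ℏ/E_h = 2.423 × 10^-17 s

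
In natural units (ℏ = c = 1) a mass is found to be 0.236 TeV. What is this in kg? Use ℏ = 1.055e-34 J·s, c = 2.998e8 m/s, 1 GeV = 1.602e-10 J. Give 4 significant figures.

4.206e-25 kg

Mass is [E]/c²; divide by c².
1 GeV → 1/c² × (1 GeV in J) = 1.782e-27 kg.
Convert the energy scale: 0.236 TeV = 236 GeV.
Result: 236 × 1.782e-27 = 4.206e-25 kg.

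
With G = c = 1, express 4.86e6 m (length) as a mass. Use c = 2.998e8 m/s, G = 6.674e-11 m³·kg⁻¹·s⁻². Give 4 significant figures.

Length → mass via c²/G.
4.86e6 m × (c²/G) = 6.545e33 kg

6.545e33 kg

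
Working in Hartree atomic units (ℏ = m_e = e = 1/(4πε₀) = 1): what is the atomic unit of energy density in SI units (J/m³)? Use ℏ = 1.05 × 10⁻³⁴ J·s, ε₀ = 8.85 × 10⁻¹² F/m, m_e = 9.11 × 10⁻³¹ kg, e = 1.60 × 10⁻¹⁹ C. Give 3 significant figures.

Dimensional analysis gives u_au = E_h/a₀³ = m_e⁴e¹⁰/((4πε₀)⁵ℏ⁸).
E_h = 4.38 × 10⁻¹⁸ J
a₀ = 5.26 × 10⁻¹¹ m
E_h/a₀³ = 3.01 × 10¹³ J/m³

3.01 × 10¹³ J/m³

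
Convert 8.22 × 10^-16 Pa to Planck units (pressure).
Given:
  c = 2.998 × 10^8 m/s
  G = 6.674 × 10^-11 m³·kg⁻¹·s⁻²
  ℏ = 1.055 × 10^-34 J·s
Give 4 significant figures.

1.774 × 10^-129

Planck pressure: p_P = c⁷/(ℏG²) = 4.632 × 10^113 Pa.
8.22 × 10^-16 / 4.632 × 10^113 = 1.774 × 10^-129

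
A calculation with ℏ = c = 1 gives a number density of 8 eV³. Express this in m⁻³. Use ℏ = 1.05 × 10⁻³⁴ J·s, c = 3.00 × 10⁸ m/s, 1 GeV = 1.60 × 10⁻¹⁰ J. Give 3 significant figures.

1.05 × 10²¹ m⁻³

Number density is [L]⁻³ = [E]³/(ℏc)³.
1 GeV³ → 1/(ℏc)³ × (1 GeV in J)³ = 1.31 × 10⁴⁷ m⁻³.
Convert the energy scale: 8 eV³ = 8.00 × 10⁻²⁷ GeV³.
Result: 8.00 × 10⁻²⁷ × 1.31 × 10⁴⁷ = 1.05 × 10²¹ m⁻³.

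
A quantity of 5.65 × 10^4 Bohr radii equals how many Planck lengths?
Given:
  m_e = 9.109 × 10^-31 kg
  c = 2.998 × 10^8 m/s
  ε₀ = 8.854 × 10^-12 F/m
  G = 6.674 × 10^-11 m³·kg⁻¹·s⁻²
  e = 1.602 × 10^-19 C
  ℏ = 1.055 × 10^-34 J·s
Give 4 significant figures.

1.852 × 10^29

Bohr radius: a₀ = 4πε₀ℏ²/(m_e e²) = 5.297 × 10^-11 m
Planck length: ℓ_P = √(ℏG/c³) = 1.616 × 10^-35 m
5.65 × 10^4 × 5.297 × 10^-11 / 1.616 × 10^-35 = 1.852 × 10^29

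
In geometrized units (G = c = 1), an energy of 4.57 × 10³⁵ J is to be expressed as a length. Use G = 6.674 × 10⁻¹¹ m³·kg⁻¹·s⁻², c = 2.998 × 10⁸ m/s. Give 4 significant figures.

Energy → length via G/c⁴.
4.57 × 10³⁵ J × (G/c⁴) = 3.776 × 10⁻⁹ m

3.776 × 10⁻⁹ m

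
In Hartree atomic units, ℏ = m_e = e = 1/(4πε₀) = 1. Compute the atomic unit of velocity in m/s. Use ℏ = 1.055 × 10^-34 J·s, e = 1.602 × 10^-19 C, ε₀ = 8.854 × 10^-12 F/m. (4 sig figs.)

The unique combination of the constants set to 1 with dimensions of velocity is v_au = e²/(4πε₀ℏ).
  = 2.566 × 10^-38 / 1.174 × 10^-44
  = 2.186 × 10^6 m/s

2.186 × 10^6 m/s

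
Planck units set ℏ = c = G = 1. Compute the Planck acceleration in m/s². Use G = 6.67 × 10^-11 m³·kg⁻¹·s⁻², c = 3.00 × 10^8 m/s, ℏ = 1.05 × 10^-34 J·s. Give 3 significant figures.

5.59 × 10^51 m/s²

Dimensional analysis gives a_P = √(c⁷/(ℏG)).
  = √(3.12 × 10^103)
  = 5.59 × 10^51 m/s²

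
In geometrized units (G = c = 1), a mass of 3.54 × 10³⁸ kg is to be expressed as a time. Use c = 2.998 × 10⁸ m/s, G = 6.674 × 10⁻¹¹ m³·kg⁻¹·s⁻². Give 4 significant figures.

Mass → time via G/c³.
3.54 × 10³⁸ kg × (G/c³) = 876.8 s

876.8 s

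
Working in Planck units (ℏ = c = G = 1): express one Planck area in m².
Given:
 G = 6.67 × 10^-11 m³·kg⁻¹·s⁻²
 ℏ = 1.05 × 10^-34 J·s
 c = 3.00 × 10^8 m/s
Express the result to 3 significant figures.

The unique combination of the constants set to 1 with dimensions of area is A_P = ℏG/c³.
  = 7.00 × 10^-45 / 2.70 × 10^25
  = 2.59 × 10^-70 m²

2.59 × 10^-70 m²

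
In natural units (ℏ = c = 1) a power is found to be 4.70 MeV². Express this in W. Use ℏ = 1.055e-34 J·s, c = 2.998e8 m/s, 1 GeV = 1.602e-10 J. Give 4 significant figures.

Power is [E]/[T] = [E]²/ℏ.
1 GeV² → 1/ℏ × (1 GeV in J)² = 2.433e14 W.
Convert the energy scale: 4.70 MeV² = 4.70e-6 GeV².
Result: 4.70e-6 × 2.433e14 = 1.143e9 W.

1.143e9 W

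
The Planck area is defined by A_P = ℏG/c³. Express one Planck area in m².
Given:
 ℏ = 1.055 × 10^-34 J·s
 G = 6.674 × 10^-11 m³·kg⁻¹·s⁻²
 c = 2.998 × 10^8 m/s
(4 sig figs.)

2.613 × 10^-70 m²

A_P = ℏG/c³
  = 7.041 × 10^-45 / 2.695 × 10^25
  = 2.613 × 10^-70 m²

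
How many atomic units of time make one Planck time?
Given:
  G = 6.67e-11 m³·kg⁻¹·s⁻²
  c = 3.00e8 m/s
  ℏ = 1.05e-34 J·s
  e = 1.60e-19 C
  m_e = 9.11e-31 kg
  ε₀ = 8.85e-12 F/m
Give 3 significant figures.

2.24e-27

Planck time: t_P = √(ℏG/c⁵) = 5.37e-44 s
atomic unit of time: τ_au = (4πε₀)²ℏ³/(m_e e⁴) = 2.40e-17 s
ratio = 5.37e-44 / 2.40e-17 = 2.24e-27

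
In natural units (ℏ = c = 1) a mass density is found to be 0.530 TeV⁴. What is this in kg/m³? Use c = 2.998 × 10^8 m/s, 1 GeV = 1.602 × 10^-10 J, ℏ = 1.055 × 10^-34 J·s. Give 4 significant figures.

1.227 × 10^32 kg/m³

Mass density is [E]/(c²[L]³) = [E]⁴/(ℏ³c⁵).
1 GeV⁴ → 1/(ℏ³c⁵) × (1 GeV in J)⁴ = 2.316 × 10^20 kg/m³.
Convert the energy scale: 0.530 TeV⁴ = 5.30 × 10^11 GeV⁴.
Result: 5.30 × 10^11 × 2.316 × 10^20 = 1.227 × 10^32 kg/m³.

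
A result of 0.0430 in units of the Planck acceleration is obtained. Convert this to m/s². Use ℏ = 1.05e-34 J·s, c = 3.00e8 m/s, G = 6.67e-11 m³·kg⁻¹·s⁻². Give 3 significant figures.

One Planck acceleration: a_P = √(c⁷/(ℏG)) = 5.59e51 m/s².
0.0430 × 5.59e51 m/s² = 2.40e50 m/s²

2.40e50 m/s²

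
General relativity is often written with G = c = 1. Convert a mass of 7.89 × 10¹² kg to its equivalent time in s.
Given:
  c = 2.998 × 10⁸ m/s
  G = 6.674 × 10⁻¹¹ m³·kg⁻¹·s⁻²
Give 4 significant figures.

1.954 × 10⁻²³ s

Mass → time via G/c³.
7.89 × 10¹² kg × (G/c³) = 1.954 × 10⁻²³ s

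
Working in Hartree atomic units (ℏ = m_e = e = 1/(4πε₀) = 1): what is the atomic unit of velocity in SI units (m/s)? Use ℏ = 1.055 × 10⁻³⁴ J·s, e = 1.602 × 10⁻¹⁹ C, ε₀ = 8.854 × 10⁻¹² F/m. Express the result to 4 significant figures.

The unique combination of the constants set to 1 with dimensions of velocity is v_au = e²/(4πε₀ℏ).
  = 2.566 × 10⁻³⁸ / 1.174 × 10⁻⁴⁴
  = 2.186 × 10⁶ m/s

2.186 × 10⁶ m/s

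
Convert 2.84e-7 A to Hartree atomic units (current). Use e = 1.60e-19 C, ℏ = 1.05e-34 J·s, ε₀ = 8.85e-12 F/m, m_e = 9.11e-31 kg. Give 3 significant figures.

4.26e-5

atomic unit of electric current: I_au = e E_h/ℏ = m_e e⁵/((4πε₀)²ℏ³) = 6.67e-3 A.
2.84e-7 / 6.67e-3 = 4.26e-5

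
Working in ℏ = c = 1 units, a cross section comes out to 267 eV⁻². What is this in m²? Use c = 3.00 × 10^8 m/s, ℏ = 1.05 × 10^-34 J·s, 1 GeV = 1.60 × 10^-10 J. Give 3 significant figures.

Area is [L]² = [E]⁻²·(ℏc)²; restore (ℏc)².
1 GeV⁻² → (ℏc)² × (1 GeV in J)⁻² = 3.88 × 10^-32 m².
Convert the energy scale: 267 eV⁻² = 2.67 × 10^20 GeV⁻².
Result: 2.67 × 10^20 × 3.88 × 10^-32 = 1.03 × 10^-11 m².

1.03 × 10^-11 m²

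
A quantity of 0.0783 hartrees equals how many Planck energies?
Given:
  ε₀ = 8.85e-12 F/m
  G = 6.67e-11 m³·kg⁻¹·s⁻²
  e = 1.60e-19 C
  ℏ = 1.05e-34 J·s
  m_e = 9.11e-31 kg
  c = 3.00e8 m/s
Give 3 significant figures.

hartree: E_h = m_e e⁴/(4πε₀ℏ)² = 4.38e-18 J
Planck energy: E_P = √(ℏc⁵/G) = 1.96e9 J
0.0783 × 4.38e-18 / 1.96e9 = 1.75e-28

1.75e-28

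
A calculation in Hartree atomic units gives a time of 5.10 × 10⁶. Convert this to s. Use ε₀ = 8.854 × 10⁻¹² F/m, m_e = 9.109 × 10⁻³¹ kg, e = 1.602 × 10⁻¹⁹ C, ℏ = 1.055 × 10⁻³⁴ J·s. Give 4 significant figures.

One atomic unit of time: τ_au = (4πε₀)²ℏ³/(m_e e⁴) = 2.423 × 10⁻¹⁷ s.
5.10 × 10⁶ × 2.423 × 10⁻¹⁷ s = 1.236 × 10⁻¹⁰ s

1.236 × 10⁻¹⁰ s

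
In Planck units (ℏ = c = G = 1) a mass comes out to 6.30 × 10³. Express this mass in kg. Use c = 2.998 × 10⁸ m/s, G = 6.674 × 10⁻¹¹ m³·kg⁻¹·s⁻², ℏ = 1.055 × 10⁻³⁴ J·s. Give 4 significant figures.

1.371 × 10⁻⁴ kg

One Planck mass: m_P = √(ℏc/G) = 2.177 × 10⁻⁸ kg.
6.30 × 10³ × 2.177 × 10⁻⁸ kg = 1.371 × 10⁻⁴ kg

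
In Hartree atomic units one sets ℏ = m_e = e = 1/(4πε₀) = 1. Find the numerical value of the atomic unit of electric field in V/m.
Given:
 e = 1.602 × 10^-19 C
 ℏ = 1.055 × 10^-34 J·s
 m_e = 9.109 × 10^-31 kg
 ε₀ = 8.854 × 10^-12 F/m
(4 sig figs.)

5.131 × 10^11 V/m

E_au = E_h/(e a₀) = m_e²e⁵/((4πε₀)³ℏ⁴)
E_h = 4.354 × 10^-18 J
a₀ = 5.297 × 10^-11 m
E_h/(e·a₀) = 5.131 × 10^11 V/m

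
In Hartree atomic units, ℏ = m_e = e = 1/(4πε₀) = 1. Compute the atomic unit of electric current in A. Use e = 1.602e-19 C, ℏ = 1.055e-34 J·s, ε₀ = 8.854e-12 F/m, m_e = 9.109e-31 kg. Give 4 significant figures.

6.612e-3 A

Dimensional analysis gives I_au = e E_h/ℏ = m_e e⁵/((4πε₀)²ℏ³).
E_h = 4.354e-18 J
e·E_h/ℏ = 6.612e-3 A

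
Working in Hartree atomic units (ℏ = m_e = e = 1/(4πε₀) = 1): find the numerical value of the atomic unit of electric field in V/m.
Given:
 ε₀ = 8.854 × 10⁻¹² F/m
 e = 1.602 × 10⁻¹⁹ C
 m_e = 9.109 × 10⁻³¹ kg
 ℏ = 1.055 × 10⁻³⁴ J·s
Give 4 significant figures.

From ℏ = m_e = e = 1/(4πε₀) = 1 the electric field scale is E_au = E_h/(e a₀) = m_e²e⁵/((4πε₀)³ℏ⁴).
E_h = 4.354 × 10⁻¹⁸ J
a₀ = 5.297 × 10⁻¹¹ m
E_h/(e·a₀) = 5.131 × 10¹¹ V/m

5.131 × 10¹¹ V/m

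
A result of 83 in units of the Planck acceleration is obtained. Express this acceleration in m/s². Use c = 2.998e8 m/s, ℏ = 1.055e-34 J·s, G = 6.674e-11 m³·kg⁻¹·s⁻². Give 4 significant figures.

One Planck acceleration: a_P = √(c⁷/(ℏG)) = 5.560e51 m/s².
83 × 5.560e51 m/s² = 4.615e53 m/s²

4.615e53 m/s²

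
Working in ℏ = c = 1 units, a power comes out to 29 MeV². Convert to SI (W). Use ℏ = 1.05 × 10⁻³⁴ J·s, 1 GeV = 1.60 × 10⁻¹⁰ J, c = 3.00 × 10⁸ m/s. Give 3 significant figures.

7.07 × 10⁹ W

Power is [E]/[T] = [E]²/ℏ.
1 GeV² → 1/ℏ × (1 GeV in J)² = 2.44 × 10¹⁴ W.
Convert the energy scale: 29 MeV² = 2.90 × 10⁻⁵ GeV².
Result: 2.90 × 10⁻⁵ × 2.44 × 10¹⁴ = 7.07 × 10⁹ W.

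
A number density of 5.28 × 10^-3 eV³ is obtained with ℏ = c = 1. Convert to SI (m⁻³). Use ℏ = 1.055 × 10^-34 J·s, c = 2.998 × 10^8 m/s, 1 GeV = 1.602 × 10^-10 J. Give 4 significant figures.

Number density is [L]⁻³ = [E]³/(ℏc)³.
1 GeV³ → 1/(ℏc)³ × (1 GeV in J)³ = 1.299 × 10^47 m⁻³.
Convert the energy scale: 5.28 × 10^-3 eV³ = 5.28 × 10^-30 GeV³.
Result: 5.28 × 10^-30 × 1.299 × 10^47 = 6.861 × 10^17 m⁻³.

6.861 × 10^17 m⁻³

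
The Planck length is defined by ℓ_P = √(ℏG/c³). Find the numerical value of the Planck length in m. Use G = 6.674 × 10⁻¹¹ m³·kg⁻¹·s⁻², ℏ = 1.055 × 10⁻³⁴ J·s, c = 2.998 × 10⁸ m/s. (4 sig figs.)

ℓ_P = √(ℏG/c³)
  = √(2.613 × 10⁻⁷⁰)
  = 1.616 × 10⁻³⁵ m

1.616 × 10⁻³⁵ m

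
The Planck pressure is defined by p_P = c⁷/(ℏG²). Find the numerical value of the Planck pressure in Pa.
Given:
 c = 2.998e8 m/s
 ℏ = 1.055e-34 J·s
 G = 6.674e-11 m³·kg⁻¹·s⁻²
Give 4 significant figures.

p_P = c⁷/(ℏG²)
  = 2.177e59 / 4.699e-55
  = 4.632e113 Pa

4.632e113 Pa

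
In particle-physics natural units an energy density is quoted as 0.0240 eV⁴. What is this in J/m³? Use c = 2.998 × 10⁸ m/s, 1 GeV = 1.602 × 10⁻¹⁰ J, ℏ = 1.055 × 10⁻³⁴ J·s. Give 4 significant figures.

[E]/[L]³ = [E]⁴/(ℏc)³; restore (ℏc)⁻³.
1 GeV⁴ → 1/(ℏc)³ × (1 GeV in J)⁴ = 2.082 × 10³⁷ J/m³.
Convert the energy scale: 0.0240 eV⁴ = 2.40 × 10⁻³⁸ GeV⁴.
Result: 2.40 × 10⁻³⁸ × 2.082 × 10³⁷ = 0.4996 J/m³.

0.4996 J/m³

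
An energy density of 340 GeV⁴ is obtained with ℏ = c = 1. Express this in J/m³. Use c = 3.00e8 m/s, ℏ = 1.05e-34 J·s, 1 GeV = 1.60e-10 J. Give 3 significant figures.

7.13e39 J/m³

[E]/[L]³ = [E]⁴/(ℏc)³; restore (ℏc)⁻³.
1 GeV⁴ → 1/(ℏc)³ × (1 GeV in J)⁴ = 2.10e37 J/m³.
Result: 340 × 2.10e37 = 7.13e39 J/m³.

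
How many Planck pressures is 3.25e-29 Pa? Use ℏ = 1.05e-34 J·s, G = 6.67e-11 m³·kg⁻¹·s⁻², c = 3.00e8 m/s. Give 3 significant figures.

Planck pressure: p_P = c⁷/(ℏG²) = 4.68e113 Pa.
3.25e-29 / 4.68e113 = 6.94e-143

6.94e-143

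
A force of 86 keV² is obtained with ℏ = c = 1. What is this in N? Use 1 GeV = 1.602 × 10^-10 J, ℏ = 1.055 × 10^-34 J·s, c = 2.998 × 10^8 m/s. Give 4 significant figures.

Force is [E]/[L] = [E]²/(ℏc); restore (ℏc)⁻¹.
1 GeV² → 1/(ℏc) × (1 GeV in J)² = 8.114 × 10^5 N.
Convert the energy scale: 86 keV² = 8.60 × 10^-11 GeV².
Result: 8.60 × 10^-11 × 8.114 × 10^5 = 6.978 × 10^-5 N.

6.978 × 10^-5 N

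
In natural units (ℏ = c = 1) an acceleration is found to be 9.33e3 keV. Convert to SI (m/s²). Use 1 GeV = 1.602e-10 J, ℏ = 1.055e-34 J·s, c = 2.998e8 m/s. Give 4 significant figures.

Acceleration is [L]/[T]² = c·[E]/ℏ.
1 GeV → c/ℏ × (1 GeV in J) = 4.552e32 m/s².
Convert the energy scale: 9.33e3 keV = 9.33e-3 GeV.
Result: 9.33e-3 × 4.552e32 = 4.247e30 m/s².

4.247e30 m/s²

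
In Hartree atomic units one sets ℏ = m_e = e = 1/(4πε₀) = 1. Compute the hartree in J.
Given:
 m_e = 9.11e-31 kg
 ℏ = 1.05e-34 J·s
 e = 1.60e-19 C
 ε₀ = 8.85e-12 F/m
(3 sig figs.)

E_h = m_e e⁴/(4πε₀ℏ)²
  = 5.97e-106 / 1.36e-88
  = 4.38e-18 J

4.38e-18 J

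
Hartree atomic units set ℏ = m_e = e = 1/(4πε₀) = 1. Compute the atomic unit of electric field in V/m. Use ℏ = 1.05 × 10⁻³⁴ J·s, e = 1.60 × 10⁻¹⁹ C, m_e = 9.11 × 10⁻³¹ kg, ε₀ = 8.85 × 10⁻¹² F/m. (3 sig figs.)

From ℏ = m_e = e = 1/(4πε₀) = 1 the electric field scale is E_au = E_h/(e a₀) = m_e²e⁵/((4πε₀)³ℏ⁴).
E_h = 4.38 × 10⁻¹⁸ J
a₀ = 5.26 × 10⁻¹¹ m
E_h/(e·a₀) = 5.20 × 10¹¹ V/m

5.20 × 10¹¹ V/m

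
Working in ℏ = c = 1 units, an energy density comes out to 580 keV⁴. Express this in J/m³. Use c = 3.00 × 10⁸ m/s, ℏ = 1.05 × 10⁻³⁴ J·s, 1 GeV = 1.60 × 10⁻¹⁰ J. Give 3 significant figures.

[E]/[L]³ = [E]⁴/(ℏc)³; restore (ℏc)⁻³.
1 GeV⁴ → 1/(ℏc)³ × (1 GeV in J)⁴ = 2.10 × 10³⁷ J/m³.
Convert the energy scale: 580 keV⁴ = 5.80 × 10⁻²² GeV⁴.
Result: 5.80 × 10⁻²² × 2.10 × 10³⁷ = 1.22 × 10¹⁶ J/m³.

1.22 × 10¹⁶ J/m³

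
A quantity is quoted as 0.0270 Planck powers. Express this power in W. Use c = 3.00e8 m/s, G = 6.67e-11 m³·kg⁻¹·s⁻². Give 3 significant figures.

One Planck power: P_P = c⁵/G = 3.64e52 W.
0.0270 × 3.64e52 W = 9.84e50 W

9.84e50 W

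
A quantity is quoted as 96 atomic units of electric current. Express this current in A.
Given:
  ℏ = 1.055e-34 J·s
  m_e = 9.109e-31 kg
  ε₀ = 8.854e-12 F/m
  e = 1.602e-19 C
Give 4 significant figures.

One atomic unit of electric current: I_au = e E_h/ℏ = m_e e⁵/((4πε₀)²ℏ³) = 6.612e-3 A.
96 × 6.612e-3 A = 0.6347 A

0.6347 A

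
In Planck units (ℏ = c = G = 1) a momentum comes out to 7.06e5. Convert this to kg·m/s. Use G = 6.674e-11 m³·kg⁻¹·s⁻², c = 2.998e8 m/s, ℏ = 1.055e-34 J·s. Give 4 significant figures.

4.608e6 kg·m/s

One Planck momentum: p_P = √(ℏc³/G) = 6.527 kg·m/s.
7.06e5 × 6.527 kg·m/s = 4.608e6 kg·m/s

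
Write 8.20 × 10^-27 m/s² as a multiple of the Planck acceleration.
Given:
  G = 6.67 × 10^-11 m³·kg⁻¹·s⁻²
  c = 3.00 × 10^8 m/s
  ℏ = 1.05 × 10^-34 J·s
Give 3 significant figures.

1.47 × 10^-78

Planck acceleration: a_P = √(c⁷/(ℏG)) = 5.59 × 10^51 m/s².
8.20 × 10^-27 / 5.59 × 10^51 = 1.47 × 10^-78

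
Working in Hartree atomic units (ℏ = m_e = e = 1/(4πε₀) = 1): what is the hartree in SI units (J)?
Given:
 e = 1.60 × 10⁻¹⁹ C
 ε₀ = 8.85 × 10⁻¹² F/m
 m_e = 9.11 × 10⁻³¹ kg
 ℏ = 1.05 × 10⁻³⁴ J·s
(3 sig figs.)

4.38 × 10⁻¹⁸ J

Dimensional analysis gives E_h = m_e e⁴/(4πε₀ℏ)².
  = 5.97 × 10⁻¹⁰⁶ / 1.36 × 10⁻⁸⁸
  = 4.38 × 10⁻¹⁸ J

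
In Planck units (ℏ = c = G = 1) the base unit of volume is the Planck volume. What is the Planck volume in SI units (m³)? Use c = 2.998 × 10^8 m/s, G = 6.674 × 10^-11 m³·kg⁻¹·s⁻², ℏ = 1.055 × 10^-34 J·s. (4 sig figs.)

V_P = (ℏG/c³)^(3/2)
  = √(1.784 × 10^-209)
  = 4.224 × 10^-105 m³

4.224 × 10^-105 m³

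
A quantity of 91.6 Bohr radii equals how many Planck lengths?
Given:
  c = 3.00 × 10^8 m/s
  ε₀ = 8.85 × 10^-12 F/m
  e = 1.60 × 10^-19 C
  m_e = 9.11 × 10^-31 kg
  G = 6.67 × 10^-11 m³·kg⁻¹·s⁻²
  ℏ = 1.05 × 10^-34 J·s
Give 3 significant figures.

Bohr radius: a₀ = 4πε₀ℏ²/(m_e e²) = 5.26 × 10^-11 m
Planck length: ℓ_P = √(ℏG/c³) = 1.61 × 10^-35 m
91.6 × 5.26 × 10^-11 / 1.61 × 10^-35 = 2.99 × 10^26

2.99 × 10^26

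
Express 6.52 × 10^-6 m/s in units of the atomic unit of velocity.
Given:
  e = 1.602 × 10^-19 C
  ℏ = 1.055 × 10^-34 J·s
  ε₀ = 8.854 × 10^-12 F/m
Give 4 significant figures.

2.982 × 10^-12

atomic unit of velocity: v_au = e²/(4πε₀ℏ) = 2.186 × 10^6 m/s.
6.52 × 10^-6 / 2.186 × 10^6 = 2.982 × 10^-12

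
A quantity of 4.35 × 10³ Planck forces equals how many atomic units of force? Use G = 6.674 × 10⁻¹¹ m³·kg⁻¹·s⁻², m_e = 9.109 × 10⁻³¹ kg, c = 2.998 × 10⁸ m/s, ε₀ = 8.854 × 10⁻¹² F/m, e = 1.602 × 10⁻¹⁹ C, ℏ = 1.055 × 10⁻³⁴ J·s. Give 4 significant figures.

Planck force: F_P = c⁴/G = 1.210 × 10⁴⁴ N
atomic unit of force: F_au = E_h/a₀ = m_e²e⁶/((4πε₀)³ℏ⁴) = 8.220 × 10⁻⁸ N
4.35 × 10³ × 1.210 × 10⁴⁴ / 8.220 × 10⁻⁸ = 6.406 × 10⁵⁴

6.406 × 10⁵⁴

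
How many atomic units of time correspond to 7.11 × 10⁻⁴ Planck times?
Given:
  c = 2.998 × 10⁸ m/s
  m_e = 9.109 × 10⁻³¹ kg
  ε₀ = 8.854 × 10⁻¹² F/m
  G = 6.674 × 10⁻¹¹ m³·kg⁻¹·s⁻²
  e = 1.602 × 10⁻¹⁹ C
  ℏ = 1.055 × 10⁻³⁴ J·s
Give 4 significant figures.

Planck time: t_P = √(ℏG/c⁵) = 5.392 × 10⁻⁴⁴ s
atomic unit of time: τ_au = (4πε₀)²ℏ³/(m_e e⁴) = 2.423 × 10⁻¹⁷ s
7.11 × 10⁻⁴ × 5.392 × 10⁻⁴⁴ / 2.423 × 10⁻¹⁷ = 1.582 × 10⁻³⁰

1.582 × 10⁻³⁰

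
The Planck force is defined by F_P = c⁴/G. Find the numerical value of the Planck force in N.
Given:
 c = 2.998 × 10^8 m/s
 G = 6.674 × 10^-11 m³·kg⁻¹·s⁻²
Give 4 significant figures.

F_P = c⁴/G
  = 8.078 × 10^33 / 6.674 × 10^-11
  = 1.210 × 10^44 N

1.210 × 10^44 N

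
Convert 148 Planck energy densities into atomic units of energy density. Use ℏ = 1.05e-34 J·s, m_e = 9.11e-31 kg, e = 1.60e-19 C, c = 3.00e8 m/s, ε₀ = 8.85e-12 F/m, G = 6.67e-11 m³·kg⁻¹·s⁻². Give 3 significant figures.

Planck energy density: u_P = c⁷/(ℏG²) = 4.68e113 J/m³
atomic unit of energy density: u_au = E_h/a₀³ = m_e⁴e¹⁰/((4πε₀)⁵ℏ⁸) = 3.01e13 J/m³
148 × 4.68e113 / 3.01e13 = 2.30e102

2.30e102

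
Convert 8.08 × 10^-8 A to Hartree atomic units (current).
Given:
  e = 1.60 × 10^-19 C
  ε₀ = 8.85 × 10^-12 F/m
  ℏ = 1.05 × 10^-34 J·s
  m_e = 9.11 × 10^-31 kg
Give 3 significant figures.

1.21 × 10^-5

atomic unit of electric current: I_au = e E_h/ℏ = m_e e⁵/((4πε₀)²ℏ³) = 6.67 × 10^-3 A.
8.08 × 10^-8 / 6.67 × 10^-3 = 1.21 × 10^-5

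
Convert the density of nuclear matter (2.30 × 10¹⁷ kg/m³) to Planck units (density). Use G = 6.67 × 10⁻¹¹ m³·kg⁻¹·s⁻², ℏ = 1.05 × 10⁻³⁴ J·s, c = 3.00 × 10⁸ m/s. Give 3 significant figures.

4.42 × 10⁻⁸⁰

Planck density: ρ_P = c⁵/(ℏG²) = 5.20 × 10⁹⁶ kg/m³.
2.30 × 10¹⁷ / 5.20 × 10⁹⁶ = 4.42 × 10⁻⁸⁰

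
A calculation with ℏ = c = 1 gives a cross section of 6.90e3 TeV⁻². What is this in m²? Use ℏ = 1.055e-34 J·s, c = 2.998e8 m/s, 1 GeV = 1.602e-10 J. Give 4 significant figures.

Area is [L]² = [E]⁻²·(ℏc)²; restore (ℏc)².
1 GeV⁻² → (ℏc)² × (1 GeV in J)⁻² = 3.898e-32 m².
Convert the energy scale: 6.90e3 TeV⁻² = 6.90e-3 GeV⁻².
Result: 6.90e-3 × 3.898e-32 = 2.690e-34 m².

2.690e-34 m²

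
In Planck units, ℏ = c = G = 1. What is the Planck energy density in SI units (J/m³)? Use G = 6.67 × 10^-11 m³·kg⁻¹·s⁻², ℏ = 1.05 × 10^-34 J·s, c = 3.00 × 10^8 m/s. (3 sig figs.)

4.68 × 10^113 J/m³

The unique combination of the constants set to 1 with dimensions of energy density is u_P = c⁷/(ℏG²).
  = 2.19 × 10^59 / 4.67 × 10^-55
  = 4.68 × 10^113 J/m³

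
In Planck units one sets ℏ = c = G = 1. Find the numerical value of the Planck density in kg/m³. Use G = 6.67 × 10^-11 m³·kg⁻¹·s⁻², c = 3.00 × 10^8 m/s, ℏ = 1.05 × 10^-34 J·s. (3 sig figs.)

5.20 × 10^96 kg/m³

ρ_P = c⁵/(ℏG²)
  = 2.43 × 10^42 / 4.67 × 10^-55
  = 5.20 × 10^96 kg/m³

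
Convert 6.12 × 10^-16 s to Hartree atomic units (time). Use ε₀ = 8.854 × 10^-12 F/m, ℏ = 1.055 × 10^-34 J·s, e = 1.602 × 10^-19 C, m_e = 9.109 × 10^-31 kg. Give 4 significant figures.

atomic unit of time: τ_au = (4πε₀)²ℏ³/(m_e e⁴) = 2.423 × 10^-17 s.
6.12 × 10^-16 / 2.423 × 10^-17 = 25.26

25.26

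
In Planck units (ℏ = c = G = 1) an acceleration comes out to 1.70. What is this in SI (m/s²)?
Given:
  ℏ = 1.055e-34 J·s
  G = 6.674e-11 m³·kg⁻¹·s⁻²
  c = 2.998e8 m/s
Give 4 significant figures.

9.452e51 m/s²

One Planck acceleration: a_P = √(c⁷/(ℏG)) = 5.560e51 m/s².
1.70 × 5.560e51 m/s² = 9.452e51 m/s²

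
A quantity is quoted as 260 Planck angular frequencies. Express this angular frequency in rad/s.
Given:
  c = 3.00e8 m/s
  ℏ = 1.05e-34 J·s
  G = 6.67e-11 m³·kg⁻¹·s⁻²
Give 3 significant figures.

4.84e45 rad/s

One Planck angular frequency: ω_P = √(c⁵/(ℏG)) = 1.86e43 rad/s.
260 × 1.86e43 rad/s = 4.84e45 rad/s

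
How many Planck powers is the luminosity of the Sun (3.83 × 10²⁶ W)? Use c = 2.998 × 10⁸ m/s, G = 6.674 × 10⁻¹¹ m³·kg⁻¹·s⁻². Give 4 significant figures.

1.055 × 10⁻²⁶

Planck power: P_P = c⁵/G = 3.629 × 10⁵² W.
3.83 × 10²⁶ / 3.629 × 10⁵² = 1.055 × 10⁻²⁶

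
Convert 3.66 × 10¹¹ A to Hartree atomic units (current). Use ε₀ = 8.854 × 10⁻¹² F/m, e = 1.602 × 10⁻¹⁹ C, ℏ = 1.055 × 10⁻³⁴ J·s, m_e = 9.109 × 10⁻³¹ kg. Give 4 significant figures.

atomic unit of electric current: I_au = e E_h/ℏ = m_e e⁵/((4πε₀)²ℏ³) = 6.612 × 10⁻³ A.
3.66 × 10¹¹ / 6.612 × 10⁻³ = 5.535 × 10¹³

5.535 × 10¹³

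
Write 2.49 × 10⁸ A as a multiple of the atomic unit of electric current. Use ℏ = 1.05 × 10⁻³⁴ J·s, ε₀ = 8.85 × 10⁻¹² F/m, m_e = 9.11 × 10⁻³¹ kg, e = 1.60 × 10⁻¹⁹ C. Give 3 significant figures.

3.73 × 10¹⁰

atomic unit of electric current: I_au = e E_h/ℏ = m_e e⁵/((4πε₀)²ℏ³) = 6.67 × 10⁻³ A.
2.49 × 10⁸ / 6.67 × 10⁻³ = 3.73 × 10¹⁰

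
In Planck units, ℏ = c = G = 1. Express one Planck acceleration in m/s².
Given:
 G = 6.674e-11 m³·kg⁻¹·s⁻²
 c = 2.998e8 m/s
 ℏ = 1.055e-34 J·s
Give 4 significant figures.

5.560e51 m/s²

From ℏ = c = G = 1 the acceleration scale is a_P = √(c⁷/(ℏG)).
  = √(3.092e103)
  = 5.560e51 m/s²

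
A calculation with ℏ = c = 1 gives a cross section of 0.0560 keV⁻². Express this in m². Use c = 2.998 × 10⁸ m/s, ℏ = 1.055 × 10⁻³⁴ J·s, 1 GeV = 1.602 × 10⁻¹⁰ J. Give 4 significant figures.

2.183 × 10⁻²¹ m²

Area is [L]² = [E]⁻²·(ℏc)²; restore (ℏc)².
1 GeV⁻² → (ℏc)² × (1 GeV in J)⁻² = 3.898 × 10⁻³² m².
Convert the energy scale: 0.0560 keV⁻² = 5.60 × 10¹⁰ GeV⁻².
Result: 5.60 × 10¹⁰ × 3.898 × 10⁻³² = 2.183 × 10⁻²¹ m².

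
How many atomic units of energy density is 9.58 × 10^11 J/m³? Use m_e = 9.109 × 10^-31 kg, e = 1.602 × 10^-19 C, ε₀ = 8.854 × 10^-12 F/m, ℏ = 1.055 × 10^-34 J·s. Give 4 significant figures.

0.03271

atomic unit of energy density: u_au = E_h/a₀³ = m_e⁴e¹⁰/((4πε₀)⁵ℏ⁸) = 2.929 × 10^13 J/m³.
9.58 × 10^11 / 2.929 × 10^13 = 0.03271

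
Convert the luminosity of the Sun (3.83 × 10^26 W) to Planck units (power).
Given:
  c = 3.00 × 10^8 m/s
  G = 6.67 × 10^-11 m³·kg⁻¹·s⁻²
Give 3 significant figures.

1.05 × 10^-26

Planck power: P_P = c⁵/G = 3.64 × 10^52 W.
3.83 × 10^26 / 3.64 × 10^52 = 1.05 × 10^-26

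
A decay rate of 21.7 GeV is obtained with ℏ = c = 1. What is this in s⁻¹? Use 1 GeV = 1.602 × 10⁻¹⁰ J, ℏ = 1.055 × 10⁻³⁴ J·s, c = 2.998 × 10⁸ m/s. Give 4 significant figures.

A rate is [E]/ℏ; divide by ℏ.
1 GeV → 1/ℏ × (1 GeV in J) = 1.518 × 10²⁴ s⁻¹.
Result: 21.7 × 1.518 × 10²⁴ = 3.295 × 10²⁵ s⁻¹.

3.295 × 10²⁵ s⁻¹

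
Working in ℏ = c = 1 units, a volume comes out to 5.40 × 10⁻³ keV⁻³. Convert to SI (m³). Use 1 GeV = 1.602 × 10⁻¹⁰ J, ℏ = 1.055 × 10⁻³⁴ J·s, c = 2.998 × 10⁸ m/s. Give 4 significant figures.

4.156 × 10⁻³² m³

Volume is [L]³ = [E]⁻³·(ℏc)³.
1 GeV⁻³ → (ℏc)³ × (1 GeV in J)⁻³ = 7.696 × 10⁻⁴⁸ m³.
Convert the energy scale: 5.40 × 10⁻³ keV⁻³ = 5.40 × 10¹⁵ GeV⁻³.
Result: 5.40 × 10¹⁵ × 7.696 × 10⁻⁴⁸ = 4.156 × 10⁻³² m³.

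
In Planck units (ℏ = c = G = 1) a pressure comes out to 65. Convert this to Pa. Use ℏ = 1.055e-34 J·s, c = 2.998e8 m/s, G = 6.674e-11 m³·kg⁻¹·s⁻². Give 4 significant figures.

3.011e115 Pa

One Planck pressure: p_P = c⁷/(ℏG²) = 4.632e113 Pa.
65 × 4.632e113 Pa = 3.011e115 Pa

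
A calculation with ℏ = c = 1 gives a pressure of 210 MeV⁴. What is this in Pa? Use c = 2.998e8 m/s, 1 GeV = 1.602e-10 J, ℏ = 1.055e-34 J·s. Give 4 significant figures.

Pressure is [E]/[L]³ = [E]⁴/(ℏc)³.
1 GeV⁴ → 1/(ℏc)³ × (1 GeV in J)⁴ = 2.082e37 Pa.
Convert the energy scale: 210 MeV⁴ = 2.10e-10 GeV⁴.
Result: 2.10e-10 × 2.082e37 = 4.371e27 Pa.

4.371e27 Pa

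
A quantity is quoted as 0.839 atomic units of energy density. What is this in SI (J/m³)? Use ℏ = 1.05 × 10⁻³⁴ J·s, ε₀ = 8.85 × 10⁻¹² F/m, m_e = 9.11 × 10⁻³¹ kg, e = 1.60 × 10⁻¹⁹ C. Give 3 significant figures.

2.53 × 10¹³ J/m³

One atomic unit of energy density: u_au = E_h/a₀³ = m_e⁴e¹⁰/((4πε₀)⁵ℏ⁸) = 3.01 × 10¹³ J/m³.
0.839 × 3.01 × 10¹³ J/m³ = 2.53 × 10¹³ J/m³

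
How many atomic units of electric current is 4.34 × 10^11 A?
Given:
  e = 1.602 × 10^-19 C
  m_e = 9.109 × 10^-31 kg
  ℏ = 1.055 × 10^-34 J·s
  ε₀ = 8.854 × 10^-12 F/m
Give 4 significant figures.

atomic unit of electric current: I_au = e E_h/ℏ = m_e e⁵/((4πε₀)²ℏ³) = 6.612 × 10^-3 A.
4.34 × 10^11 / 6.612 × 10^-3 = 6.564 × 10^13

6.564 × 10^13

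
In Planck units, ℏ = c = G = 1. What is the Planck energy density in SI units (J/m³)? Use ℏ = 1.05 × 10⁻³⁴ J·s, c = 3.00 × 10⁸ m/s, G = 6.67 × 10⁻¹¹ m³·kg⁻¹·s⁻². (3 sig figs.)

Dimensional analysis gives u_P = c⁷/(ℏG²).
  = 2.19 × 10⁵⁹ / 4.67 × 10⁻⁵⁵
  = 4.68 × 10¹¹³ J/m³

4.68 × 10¹¹³ J/m³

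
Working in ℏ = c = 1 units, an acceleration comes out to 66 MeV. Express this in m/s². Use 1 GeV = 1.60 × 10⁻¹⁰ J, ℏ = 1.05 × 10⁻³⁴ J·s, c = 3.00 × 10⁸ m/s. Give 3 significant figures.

Acceleration is [L]/[T]² = c·[E]/ℏ.
1 GeV → c/ℏ × (1 GeV in J) = 4.57 × 10³² m/s².
Convert the energy scale: 66 MeV = 0.0660 GeV.
Result: 0.0660 × 4.57 × 10³² = 3.02 × 10³¹ m/s².

3.02 × 10³¹ m/s²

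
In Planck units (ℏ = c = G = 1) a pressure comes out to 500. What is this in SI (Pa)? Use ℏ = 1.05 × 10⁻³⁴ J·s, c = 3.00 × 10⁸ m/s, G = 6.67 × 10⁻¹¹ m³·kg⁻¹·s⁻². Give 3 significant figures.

One Planck pressure: p_P = c⁷/(ℏG²) = 4.68 × 10¹¹³ Pa.
500 × 4.68 × 10¹¹³ Pa = 2.34 × 10¹¹⁶ Pa

2.34 × 10¹¹⁶ Pa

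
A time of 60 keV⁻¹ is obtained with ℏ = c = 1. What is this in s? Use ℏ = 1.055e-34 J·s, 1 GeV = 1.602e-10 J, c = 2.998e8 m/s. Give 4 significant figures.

3.951e-17 s

A time is [E]⁻¹ in ℏ=c=1; restore one factor of ℏ.
1 GeV⁻¹ → ℏ × (1 GeV in J)⁻¹ = 6.586e-25 s.
Convert the energy scale: 60 keV⁻¹ = 6.00e7 GeV⁻¹.
Result: 6.00e7 × 6.586e-25 = 3.951e-17 s.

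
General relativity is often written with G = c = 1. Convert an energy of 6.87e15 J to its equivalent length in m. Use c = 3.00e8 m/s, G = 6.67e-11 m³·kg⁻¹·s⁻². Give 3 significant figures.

5.66e-29 m

Energy → length via G/c⁴.
6.87e15 J × (G/c⁴) = 5.66e-29 m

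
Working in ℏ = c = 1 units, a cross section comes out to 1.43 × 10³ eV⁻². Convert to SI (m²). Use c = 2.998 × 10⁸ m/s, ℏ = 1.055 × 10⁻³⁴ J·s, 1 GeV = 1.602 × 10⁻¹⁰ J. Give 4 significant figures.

5.574 × 10⁻¹¹ m²

Area is [L]² = [E]⁻²·(ℏc)²; restore (ℏc)².
1 GeV⁻² → (ℏc)² × (1 GeV in J)⁻² = 3.898 × 10⁻³² m².
Convert the energy scale: 1.43 × 10³ eV⁻² = 1.43 × 10²¹ GeV⁻².
Result: 1.43 × 10²¹ × 3.898 × 10⁻³² = 5.574 × 10⁻¹¹ m².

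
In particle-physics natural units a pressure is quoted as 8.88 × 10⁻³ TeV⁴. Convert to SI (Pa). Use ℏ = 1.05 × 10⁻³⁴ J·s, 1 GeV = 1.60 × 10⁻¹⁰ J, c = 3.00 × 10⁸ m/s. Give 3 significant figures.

1.86 × 10⁴⁷ Pa

Pressure is [E]/[L]³ = [E]⁴/(ℏc)³.
1 GeV⁴ → 1/(ℏc)³ × (1 GeV in J)⁴ = 2.10 × 10³⁷ Pa.
Convert the energy scale: 8.88 × 10⁻³ TeV⁴ = 8.88 × 10⁹ GeV⁴.
Result: 8.88 × 10⁹ × 2.10 × 10³⁷ = 1.86 × 10⁴⁷ Pa.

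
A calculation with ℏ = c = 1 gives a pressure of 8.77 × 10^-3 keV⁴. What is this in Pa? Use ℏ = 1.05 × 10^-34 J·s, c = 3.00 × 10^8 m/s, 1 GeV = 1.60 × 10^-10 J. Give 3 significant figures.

Pressure is [E]/[L]³ = [E]⁴/(ℏc)³.
1 GeV⁴ → 1/(ℏc)³ × (1 GeV in J)⁴ = 2.10 × 10^37 Pa.
Convert the energy scale: 8.77 × 10^-3 keV⁴ = 8.77 × 10^-27 GeV⁴.
Result: 8.77 × 10^-27 × 2.10 × 10^37 = 1.84 × 10^11 Pa.

1.84 × 10^11 Pa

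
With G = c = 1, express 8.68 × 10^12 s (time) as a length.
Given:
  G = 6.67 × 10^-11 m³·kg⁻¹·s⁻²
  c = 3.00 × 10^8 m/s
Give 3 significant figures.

Time → length via c.
8.68 × 10^12 s × (c) = 2.60 × 10^21 m

2.60 × 10^21 m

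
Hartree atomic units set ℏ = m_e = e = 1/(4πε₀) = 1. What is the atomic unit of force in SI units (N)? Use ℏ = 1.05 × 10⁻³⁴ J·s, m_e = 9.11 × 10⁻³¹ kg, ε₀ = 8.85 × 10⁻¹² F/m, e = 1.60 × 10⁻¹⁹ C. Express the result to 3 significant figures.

The unique combination of the constants set to 1 with dimensions of force is F_au = E_h/a₀ = m_e²e⁶/((4πε₀)³ℏ⁴).
E_h = 4.38 × 10⁻¹⁸ J
a₀ = 5.26 × 10⁻¹¹ m
E_h/a₀ = 8.33 × 10⁻⁸ N

8.33 × 10⁻⁸ N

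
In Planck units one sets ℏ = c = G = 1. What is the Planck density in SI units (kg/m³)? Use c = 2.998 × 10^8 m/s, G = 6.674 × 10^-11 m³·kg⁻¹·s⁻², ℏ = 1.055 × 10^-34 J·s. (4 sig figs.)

5.154 × 10^96 kg/m³

ρ_P = c⁵/(ℏG²)
  = 2.422 × 10^42 / 4.699 × 10^-55
  = 5.154 × 10^96 kg/m³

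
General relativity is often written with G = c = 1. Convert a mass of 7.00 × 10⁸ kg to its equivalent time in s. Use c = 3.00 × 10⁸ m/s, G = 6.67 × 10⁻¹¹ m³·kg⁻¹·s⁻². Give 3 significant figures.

Mass → time via G/c³.
7.00 × 10⁸ kg × (G/c³) = 1.73 × 10⁻²⁷ s

1.73 × 10⁻²⁷ s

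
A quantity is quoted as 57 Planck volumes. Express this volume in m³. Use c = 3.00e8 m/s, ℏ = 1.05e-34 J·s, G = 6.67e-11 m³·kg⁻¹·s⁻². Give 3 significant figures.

2.38e-103 m³

One Planck volume: V_P = (ℏG/c³)^(3/2) = 4.18e-105 m³.
57 × 4.18e-105 m³ = 2.38e-103 m³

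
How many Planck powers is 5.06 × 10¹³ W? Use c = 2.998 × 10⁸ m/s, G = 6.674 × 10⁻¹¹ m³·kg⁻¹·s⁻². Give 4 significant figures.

1.394 × 10⁻³⁹

Planck power: P_P = c⁵/G = 3.629 × 10⁵² W.
5.06 × 10¹³ / 3.629 × 10⁵² = 1.394 × 10⁻³⁹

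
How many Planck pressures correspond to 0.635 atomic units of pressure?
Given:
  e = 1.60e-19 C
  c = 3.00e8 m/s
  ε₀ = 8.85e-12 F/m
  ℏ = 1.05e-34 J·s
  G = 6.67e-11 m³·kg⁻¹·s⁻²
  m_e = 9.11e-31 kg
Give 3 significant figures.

atomic unit of pressure: P_au = E_h/a₀³ = m_e⁴e¹⁰/((4πε₀)⁵ℏ⁸) = 3.01e13 Pa
Planck pressure: p_P = c⁷/(ℏG²) = 4.68e113 Pa
0.635 × 3.01e13 / 4.68e113 = 4.09e-101

4.09e-101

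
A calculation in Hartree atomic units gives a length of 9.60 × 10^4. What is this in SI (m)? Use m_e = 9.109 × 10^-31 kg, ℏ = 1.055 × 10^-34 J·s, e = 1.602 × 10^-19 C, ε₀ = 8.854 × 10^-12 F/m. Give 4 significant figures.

5.085 × 10^-6 m

One Bohr radius: a₀ = 4πε₀ℏ²/(m_e e²) = 5.297 × 10^-11 m.
9.60 × 10^4 × 5.297 × 10^-11 m = 5.085 × 10^-6 m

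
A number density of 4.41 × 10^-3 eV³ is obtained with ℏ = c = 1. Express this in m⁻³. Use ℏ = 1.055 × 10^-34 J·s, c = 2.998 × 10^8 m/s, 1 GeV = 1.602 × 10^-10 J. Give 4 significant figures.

Number density is [L]⁻³ = [E]³/(ℏc)³.
1 GeV³ → 1/(ℏc)³ × (1 GeV in J)³ = 1.299 × 10^47 m⁻³.
Convert the energy scale: 4.41 × 10^-3 eV³ = 4.41 × 10^-30 GeV³.
Result: 4.41 × 10^-30 × 1.299 × 10^47 = 5.730 × 10^17 m⁻³.

5.730 × 10^17 m⁻³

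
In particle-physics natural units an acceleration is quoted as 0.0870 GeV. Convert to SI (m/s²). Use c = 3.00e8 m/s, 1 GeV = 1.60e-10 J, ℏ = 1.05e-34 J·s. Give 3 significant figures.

3.98e31 m/s²

Acceleration is [L]/[T]² = c·[E]/ℏ.
1 GeV → c/ℏ × (1 GeV in J) = 4.57e32 m/s².
Result: 0.0870 × 4.57e32 = 3.98e31 m/s².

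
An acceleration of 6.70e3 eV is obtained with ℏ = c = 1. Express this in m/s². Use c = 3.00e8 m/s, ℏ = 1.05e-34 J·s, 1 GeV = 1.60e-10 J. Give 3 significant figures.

3.06e27 m/s²

Acceleration is [L]/[T]² = c·[E]/ℏ.
1 GeV → c/ℏ × (1 GeV in J) = 4.57e32 m/s².
Convert the energy scale: 6.70e3 eV = 6.70e-6 GeV.
Result: 6.70e-6 × 4.57e32 = 3.06e27 m/s².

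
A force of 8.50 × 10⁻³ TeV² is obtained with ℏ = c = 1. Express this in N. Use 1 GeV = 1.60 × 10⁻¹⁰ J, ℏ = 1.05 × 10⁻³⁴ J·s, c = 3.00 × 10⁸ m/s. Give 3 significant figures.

6.91 × 10⁹ N

Force is [E]/[L] = [E]²/(ℏc); restore (ℏc)⁻¹.
1 GeV² → 1/(ℏc) × (1 GeV in J)² = 8.13 × 10⁵ N.
Convert the energy scale: 8.50 × 10⁻³ TeV² = 8.50 × 10³ GeV².
Result: 8.50 × 10³ × 8.13 × 10⁵ = 6.91 × 10⁹ N.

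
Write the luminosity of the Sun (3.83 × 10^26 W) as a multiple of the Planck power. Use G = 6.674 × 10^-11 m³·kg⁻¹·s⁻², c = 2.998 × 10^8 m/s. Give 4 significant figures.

Planck power: P_P = c⁵/G = 3.629 × 10^52 W.
3.83 × 10^26 / 3.629 × 10^52 = 1.055 × 10^-26

1.055 × 10^-26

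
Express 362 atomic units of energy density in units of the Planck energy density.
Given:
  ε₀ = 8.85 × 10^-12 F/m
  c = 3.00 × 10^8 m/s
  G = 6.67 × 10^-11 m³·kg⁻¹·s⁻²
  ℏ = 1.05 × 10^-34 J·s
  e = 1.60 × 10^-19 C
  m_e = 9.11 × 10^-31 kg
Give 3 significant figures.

2.33 × 10^-98

atomic unit of energy density: u_au = E_h/a₀³ = m_e⁴e¹⁰/((4πε₀)⁵ℏ⁸) = 3.01 × 10^13 J/m³
Planck energy density: u_P = c⁷/(ℏG²) = 4.68 × 10^113 J/m³
362 × 3.01 × 10^13 / 4.68 × 10^113 = 2.33 × 10^-98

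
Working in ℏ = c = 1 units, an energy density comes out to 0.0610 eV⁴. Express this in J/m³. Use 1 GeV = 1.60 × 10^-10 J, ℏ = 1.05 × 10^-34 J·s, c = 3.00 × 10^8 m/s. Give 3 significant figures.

1.28 J/m³

[E]/[L]³ = [E]⁴/(ℏc)³; restore (ℏc)⁻³.
1 GeV⁴ → 1/(ℏc)³ × (1 GeV in J)⁴ = 2.10 × 10^37 J/m³.
Convert the energy scale: 0.0610 eV⁴ = 6.10 × 10^-38 GeV⁴.
Result: 6.10 × 10^-38 × 2.10 × 10^37 = 1.28 J/m³.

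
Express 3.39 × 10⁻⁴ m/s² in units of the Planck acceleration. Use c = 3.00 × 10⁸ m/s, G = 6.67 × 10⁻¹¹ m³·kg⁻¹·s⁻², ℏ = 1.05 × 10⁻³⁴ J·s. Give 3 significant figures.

Planck acceleration: a_P = √(c⁷/(ℏG)) = 5.59 × 10⁵¹ m/s².
3.39 × 10⁻⁴ / 5.59 × 10⁵¹ = 6.07 × 10⁻⁵⁶

6.07 × 10⁻⁵⁶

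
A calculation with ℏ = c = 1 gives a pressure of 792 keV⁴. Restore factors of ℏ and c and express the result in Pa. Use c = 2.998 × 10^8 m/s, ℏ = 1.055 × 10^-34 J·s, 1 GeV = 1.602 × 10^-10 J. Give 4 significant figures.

Pressure is [E]/[L]³ = [E]⁴/(ℏc)³.
1 GeV⁴ → 1/(ℏc)³ × (1 GeV in J)⁴ = 2.082 × 10^37 Pa.
Convert the energy scale: 792 keV⁴ = 7.92 × 10^-22 GeV⁴.
Result: 7.92 × 10^-22 × 2.082 × 10^37 = 1.649 × 10^16 Pa.

1.649 × 10^16 Pa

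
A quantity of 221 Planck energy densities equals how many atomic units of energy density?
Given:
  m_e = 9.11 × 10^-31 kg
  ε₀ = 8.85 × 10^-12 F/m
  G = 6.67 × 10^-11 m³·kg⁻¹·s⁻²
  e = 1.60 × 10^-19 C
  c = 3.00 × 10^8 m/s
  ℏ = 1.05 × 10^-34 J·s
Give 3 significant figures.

Planck energy density: u_P = c⁷/(ℏG²) = 4.68 × 10^113 J/m³
atomic unit of energy density: u_au = E_h/a₀³ = m_e⁴e¹⁰/((4πε₀)⁵ℏ⁸) = 3.01 × 10^13 J/m³
221 × 4.68 × 10^113 / 3.01 × 10^13 = 3.43 × 10^102

3.43 × 10^102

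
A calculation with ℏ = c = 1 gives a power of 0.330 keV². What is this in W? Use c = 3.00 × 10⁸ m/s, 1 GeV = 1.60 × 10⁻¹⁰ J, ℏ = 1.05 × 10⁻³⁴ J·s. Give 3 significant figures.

80.5 W

Power is [E]/[T] = [E]²/ℏ.
1 GeV² → 1/ℏ × (1 GeV in J)² = 2.44 × 10¹⁴ W.
Convert the energy scale: 0.330 keV² = 3.30 × 10⁻¹³ GeV².
Result: 3.30 × 10⁻¹³ × 2.44 × 10¹⁴ = 80.5 W.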